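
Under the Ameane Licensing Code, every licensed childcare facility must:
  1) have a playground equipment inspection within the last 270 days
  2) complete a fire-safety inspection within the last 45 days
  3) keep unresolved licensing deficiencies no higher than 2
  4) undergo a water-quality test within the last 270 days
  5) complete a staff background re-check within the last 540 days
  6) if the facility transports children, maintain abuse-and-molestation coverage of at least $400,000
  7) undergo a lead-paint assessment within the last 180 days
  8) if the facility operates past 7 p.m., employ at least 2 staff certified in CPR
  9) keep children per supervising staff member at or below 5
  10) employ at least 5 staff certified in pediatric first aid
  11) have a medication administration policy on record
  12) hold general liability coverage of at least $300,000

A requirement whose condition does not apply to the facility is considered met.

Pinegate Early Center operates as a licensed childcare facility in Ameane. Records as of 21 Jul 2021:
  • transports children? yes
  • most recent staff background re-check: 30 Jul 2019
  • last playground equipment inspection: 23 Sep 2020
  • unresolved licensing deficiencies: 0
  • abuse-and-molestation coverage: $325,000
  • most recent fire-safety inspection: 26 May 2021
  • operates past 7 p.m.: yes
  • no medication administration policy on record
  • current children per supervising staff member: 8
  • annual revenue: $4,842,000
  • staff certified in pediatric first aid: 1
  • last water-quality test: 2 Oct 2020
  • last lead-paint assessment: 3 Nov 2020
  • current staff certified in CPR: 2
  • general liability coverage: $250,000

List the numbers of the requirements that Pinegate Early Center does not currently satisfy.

1. playground equipment inspection 301 days ago vs limit 270 → not met
2. fire-safety inspection 56 days ago vs limit 45 → not met
3. unresolved licensing deficiencies 0 ≤ 2 → met
4. water-quality test 292 days ago vs limit 270 → not met
5. staff background re-check 722 days ago vs limit 540 → not met
6. condition 'transports children' holds; abuse-and-molestation coverage $325,000 < $400,000 → not met
7. lead-paint assessment 260 days ago vs limit 180 → not met
8. condition 'operates past 7 p.m.' holds; staff certified in CPR 2 ≥ 2 → met
9. children per supervising staff member 8 > 5 → not met
10. staff certified in pediatric first aid 1 < 5 → not met
11. medication administration policy absent → not met
12. general liability coverage $250,000 < $300,000 → not met
Not met: 1, 2, 4, 5, 6, 7, 9, 10, 11, 12

1, 2, 4, 5, 6, 7, 9, 10, 11, 12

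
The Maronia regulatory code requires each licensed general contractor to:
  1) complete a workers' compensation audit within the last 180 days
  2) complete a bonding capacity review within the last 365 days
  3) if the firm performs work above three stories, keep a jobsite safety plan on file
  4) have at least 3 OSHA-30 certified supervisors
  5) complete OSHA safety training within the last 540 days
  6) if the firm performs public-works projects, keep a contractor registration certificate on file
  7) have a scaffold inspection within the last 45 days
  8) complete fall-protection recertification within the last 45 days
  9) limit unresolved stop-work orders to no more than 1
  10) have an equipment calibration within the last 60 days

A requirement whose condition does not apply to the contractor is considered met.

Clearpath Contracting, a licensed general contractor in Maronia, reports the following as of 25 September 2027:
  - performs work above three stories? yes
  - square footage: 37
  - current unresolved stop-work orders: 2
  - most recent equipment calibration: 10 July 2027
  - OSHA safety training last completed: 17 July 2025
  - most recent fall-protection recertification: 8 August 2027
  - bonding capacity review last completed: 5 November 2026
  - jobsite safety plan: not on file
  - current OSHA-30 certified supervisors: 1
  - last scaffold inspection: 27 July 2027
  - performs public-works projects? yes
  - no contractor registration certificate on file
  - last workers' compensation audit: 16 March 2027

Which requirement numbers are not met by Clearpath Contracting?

1. workers' compensation audit 193 days ago vs limit 180 → not met
2. bonding capacity review 324 days ago vs limit 365 → met
3. condition 'performs work above three stories' holds; jobsite safety plan absent → not met
4. OSHA-30 certified supervisors 1 < 3 → not met
5. OSHA safety training 800 days ago vs limit 540 → not met
6. condition 'performs public-works projects' holds; contractor registration certificate absent → not met
7. scaffold inspection 60 days ago vs limit 45 → not met
8. fall-protection recertification 48 days ago vs limit 45 → not met
9. unresolved stop-work orders 2 > 1 → not met
10. equipment calibration 77 days ago vs limit 60 → not met
Not met: 1, 3, 4, 5, 6, 7, 8, 9, 10

1, 3, 4, 5, 6, 7, 8, 9, 10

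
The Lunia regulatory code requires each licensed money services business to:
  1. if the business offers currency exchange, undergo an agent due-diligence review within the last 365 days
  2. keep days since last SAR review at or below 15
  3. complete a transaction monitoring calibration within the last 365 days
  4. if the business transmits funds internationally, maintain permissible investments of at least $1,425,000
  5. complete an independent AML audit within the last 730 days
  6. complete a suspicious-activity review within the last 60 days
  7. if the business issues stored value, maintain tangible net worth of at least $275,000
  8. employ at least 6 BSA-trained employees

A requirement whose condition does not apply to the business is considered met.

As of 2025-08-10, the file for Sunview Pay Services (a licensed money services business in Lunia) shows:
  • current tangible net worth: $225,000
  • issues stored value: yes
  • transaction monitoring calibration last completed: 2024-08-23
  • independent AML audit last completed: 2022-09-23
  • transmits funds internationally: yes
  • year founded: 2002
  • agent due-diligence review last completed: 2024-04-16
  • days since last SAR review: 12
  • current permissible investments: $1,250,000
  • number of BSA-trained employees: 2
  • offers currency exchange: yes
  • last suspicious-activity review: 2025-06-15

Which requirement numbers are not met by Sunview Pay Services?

1, 4, 5, 7, 8

1. condition 'offers currency exchange' holds; agent due-diligence review 481 days ago vs limit 365 → not met
2. days since last SAR review 12 ≤ 15 → met
3. transaction monitoring calibration 352 days ago vs limit 365 → met
4. condition 'transmits funds internationally' holds; permissible investments $1,250,000 < $1,425,000 → not met
5. independent AML audit 1052 days ago vs limit 730 → not met
6. suspicious-activity review 56 days ago vs limit 60 → met
7. condition 'issues stored value' holds; tangible net worth $225,000 < $275,000 → not met
8. BSA-trained employees 2 < 6 → not met
Not met: 1, 4, 5, 7, 8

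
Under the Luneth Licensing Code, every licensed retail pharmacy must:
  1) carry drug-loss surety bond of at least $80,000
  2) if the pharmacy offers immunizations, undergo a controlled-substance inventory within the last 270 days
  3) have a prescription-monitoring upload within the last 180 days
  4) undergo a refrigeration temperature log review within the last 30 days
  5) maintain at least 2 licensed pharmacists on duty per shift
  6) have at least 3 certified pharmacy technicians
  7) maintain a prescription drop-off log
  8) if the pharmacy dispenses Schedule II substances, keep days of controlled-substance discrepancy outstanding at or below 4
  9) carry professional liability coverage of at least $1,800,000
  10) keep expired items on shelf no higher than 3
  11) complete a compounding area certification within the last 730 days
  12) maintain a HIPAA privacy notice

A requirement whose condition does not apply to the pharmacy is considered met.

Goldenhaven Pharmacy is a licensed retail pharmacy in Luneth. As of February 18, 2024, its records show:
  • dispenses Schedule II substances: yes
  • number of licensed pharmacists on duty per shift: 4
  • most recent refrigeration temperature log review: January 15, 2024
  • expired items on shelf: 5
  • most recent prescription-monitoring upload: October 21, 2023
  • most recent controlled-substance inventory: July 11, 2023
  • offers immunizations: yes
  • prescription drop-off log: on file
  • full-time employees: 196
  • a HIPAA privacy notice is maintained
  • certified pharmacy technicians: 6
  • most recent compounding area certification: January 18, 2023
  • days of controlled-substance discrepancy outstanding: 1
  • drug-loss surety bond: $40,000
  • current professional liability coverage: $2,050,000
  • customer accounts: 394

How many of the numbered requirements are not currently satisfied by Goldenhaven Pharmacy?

1. drug-loss surety bond $40,000 < $80,000 → not met
2. condition 'offers immunizations' holds; controlled-substance inventory 222 days ago vs limit 270 → met
3. prescription-monitoring upload 120 days ago vs limit 180 → met
4. refrigeration temperature log review 34 days ago vs limit 30 → not met
5. licensed pharmacists on duty per shift 4 ≥ 2 → met
6. certified pharmacy technicians 6 ≥ 3 → met
7. prescription drop-off log present → met
8. condition 'dispenses Schedule II substances' holds; days of controlled-substance discrepancy outstanding 1 ≤ 4 → met
9. professional liability coverage $2,050,000 ≥ $1,800,000 → met
10. expired items on shelf 5 > 3 → not met
11. compounding area certification 396 days ago vs limit 730 → met
12. HIPAA privacy notice present → met
Not met: 3 of 12

3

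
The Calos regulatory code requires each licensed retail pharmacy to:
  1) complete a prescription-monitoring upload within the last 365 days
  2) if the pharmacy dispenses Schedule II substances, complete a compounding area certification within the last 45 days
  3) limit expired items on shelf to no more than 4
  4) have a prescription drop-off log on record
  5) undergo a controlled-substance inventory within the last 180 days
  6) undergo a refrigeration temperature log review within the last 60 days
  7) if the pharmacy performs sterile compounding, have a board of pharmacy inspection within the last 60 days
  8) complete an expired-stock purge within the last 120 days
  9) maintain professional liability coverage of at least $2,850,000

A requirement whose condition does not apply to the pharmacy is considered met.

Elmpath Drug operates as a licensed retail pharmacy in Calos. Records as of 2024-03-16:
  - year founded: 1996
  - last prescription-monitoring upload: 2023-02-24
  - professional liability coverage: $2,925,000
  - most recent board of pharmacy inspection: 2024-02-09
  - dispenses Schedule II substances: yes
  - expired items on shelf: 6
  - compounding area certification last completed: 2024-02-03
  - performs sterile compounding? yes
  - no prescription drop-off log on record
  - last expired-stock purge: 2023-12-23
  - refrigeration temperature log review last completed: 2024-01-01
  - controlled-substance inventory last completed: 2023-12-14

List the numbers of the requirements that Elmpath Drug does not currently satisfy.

1, 3, 4, 6

1. prescription-monitoring upload 386 days ago vs limit 365 → not met
2. condition 'dispenses Schedule II substances' holds; compounding area certification 42 days ago vs limit 45 → met
3. expired items on shelf 6 > 4 → not met
4. prescription drop-off log absent → not met
5. controlled-substance inventory 93 days ago vs limit 180 → met
6. refrigeration temperature log review 75 days ago vs limit 60 → not met
7. condition 'performs sterile compounding' holds; board of pharmacy inspection 36 days ago vs limit 60 → met
8. expired-stock purge 84 days ago vs limit 120 → met
9. professional liability coverage $2,925,000 ≥ $2,850,000 → met
Not met: 1, 3, 4, 6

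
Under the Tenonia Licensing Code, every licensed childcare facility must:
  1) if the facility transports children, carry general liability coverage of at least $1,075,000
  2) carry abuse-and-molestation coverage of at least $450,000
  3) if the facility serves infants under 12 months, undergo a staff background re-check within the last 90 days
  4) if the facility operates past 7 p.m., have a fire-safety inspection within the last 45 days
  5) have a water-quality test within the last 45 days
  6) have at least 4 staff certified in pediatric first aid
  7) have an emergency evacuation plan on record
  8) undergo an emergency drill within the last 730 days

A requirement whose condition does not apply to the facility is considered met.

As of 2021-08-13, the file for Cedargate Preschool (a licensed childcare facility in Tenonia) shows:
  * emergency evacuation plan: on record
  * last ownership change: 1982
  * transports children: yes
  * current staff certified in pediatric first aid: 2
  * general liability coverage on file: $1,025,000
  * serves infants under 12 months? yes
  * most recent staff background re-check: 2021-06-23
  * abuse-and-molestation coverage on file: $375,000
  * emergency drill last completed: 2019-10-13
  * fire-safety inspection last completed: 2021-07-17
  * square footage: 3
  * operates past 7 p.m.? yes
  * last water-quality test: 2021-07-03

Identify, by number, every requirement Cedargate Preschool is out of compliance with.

1. condition 'transports children' holds; general liability coverage $1,025,000 < $1,075,000 → not met
2. abuse-and-molestation coverage $375,000 < $450,000 → not met
3. condition 'serves infants under 12 months' holds; staff background re-check 51 days ago vs limit 90 → met
4. condition 'operates past 7 p.m.' holds; fire-safety inspection 27 days ago vs limit 45 → met
5. water-quality test 41 days ago vs limit 45 → met
6. staff certified in pediatric first aid 2 < 4 → not met
7. emergency evacuation plan present → met
8. emergency drill 670 days ago vs limit 730 → met
Not met: 1, 2, 6

1, 2, 6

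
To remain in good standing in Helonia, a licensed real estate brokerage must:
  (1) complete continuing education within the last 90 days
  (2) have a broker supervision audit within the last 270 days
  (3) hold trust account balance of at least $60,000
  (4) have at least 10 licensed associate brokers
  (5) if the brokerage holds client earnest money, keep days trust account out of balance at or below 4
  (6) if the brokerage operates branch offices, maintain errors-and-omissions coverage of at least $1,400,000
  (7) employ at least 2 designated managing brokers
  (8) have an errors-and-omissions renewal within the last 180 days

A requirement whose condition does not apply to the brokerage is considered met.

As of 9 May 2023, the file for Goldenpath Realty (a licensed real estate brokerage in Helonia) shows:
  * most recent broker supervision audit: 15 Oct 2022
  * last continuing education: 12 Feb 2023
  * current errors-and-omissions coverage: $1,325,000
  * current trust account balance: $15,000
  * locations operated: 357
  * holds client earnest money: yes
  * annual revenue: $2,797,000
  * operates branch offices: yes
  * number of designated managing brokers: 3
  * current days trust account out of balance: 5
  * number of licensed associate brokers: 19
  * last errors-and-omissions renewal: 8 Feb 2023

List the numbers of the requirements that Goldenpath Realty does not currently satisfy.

3, 5, 6

1. continuing education 86 days ago vs limit 90 → met
2. broker supervision audit 206 days ago vs limit 270 → met
3. trust account balance $15,000 < $60,000 → not met
4. licensed associate brokers 19 ≥ 10 → met
5. condition 'holds client earnest money' holds; days trust account out of balance 5 > 4 → not met
6. condition 'operates branch offices' holds; errors-and-omissions coverage $1,325,000 < $1,400,000 → not met
7. designated managing brokers 3 ≥ 2 → met
8. errors-and-omissions renewal 90 days ago vs limit 180 → met
Not met: 3, 5, 6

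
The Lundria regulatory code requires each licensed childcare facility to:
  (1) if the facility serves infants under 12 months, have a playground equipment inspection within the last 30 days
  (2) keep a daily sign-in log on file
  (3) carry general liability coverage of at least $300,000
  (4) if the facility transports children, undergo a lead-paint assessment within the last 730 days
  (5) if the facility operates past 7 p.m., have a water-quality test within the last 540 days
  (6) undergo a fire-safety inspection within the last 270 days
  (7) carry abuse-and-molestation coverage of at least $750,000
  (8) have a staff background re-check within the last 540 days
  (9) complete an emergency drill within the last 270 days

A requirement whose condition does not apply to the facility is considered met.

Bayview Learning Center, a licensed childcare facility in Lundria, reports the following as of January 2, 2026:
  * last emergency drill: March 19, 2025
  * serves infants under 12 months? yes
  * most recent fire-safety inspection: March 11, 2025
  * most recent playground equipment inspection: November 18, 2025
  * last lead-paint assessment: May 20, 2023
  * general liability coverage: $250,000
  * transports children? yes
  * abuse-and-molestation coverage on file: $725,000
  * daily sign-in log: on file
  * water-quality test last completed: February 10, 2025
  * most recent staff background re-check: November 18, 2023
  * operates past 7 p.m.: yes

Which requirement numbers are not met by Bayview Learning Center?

1. condition 'serves infants under 12 months' holds; playground equipment inspection 45 days ago vs limit 30 → not met
2. daily sign-in log present → met
3. general liability coverage $250,000 < $300,000 → not met
4. condition 'transports children' holds; lead-paint assessment 958 days ago vs limit 730 → not met
5. condition 'operates past 7 p.m.' holds; water-quality test 326 days ago vs limit 540 → met
6. fire-safety inspection 297 days ago vs limit 270 → not met
7. abuse-and-molestation coverage $725,000 < $750,000 → not met
8. staff background re-check 776 days ago vs limit 540 → not met
9. emergency drill 289 days ago vs limit 270 → not met
Not met: 1, 3, 4, 6, 7, 8, 9

1, 3, 4, 6, 7, 8, 9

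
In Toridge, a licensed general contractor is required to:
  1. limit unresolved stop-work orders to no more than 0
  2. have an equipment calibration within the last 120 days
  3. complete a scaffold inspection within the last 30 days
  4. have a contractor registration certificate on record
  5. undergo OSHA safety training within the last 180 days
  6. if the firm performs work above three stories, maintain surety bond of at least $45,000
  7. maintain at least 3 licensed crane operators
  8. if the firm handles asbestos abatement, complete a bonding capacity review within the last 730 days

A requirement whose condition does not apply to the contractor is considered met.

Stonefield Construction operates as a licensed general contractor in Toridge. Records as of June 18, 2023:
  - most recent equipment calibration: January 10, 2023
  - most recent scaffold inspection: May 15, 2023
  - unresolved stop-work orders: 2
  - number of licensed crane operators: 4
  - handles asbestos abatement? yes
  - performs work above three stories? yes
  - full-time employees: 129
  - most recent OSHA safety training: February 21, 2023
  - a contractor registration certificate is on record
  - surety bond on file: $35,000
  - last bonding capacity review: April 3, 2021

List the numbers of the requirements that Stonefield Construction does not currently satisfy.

1. unresolved stop-work orders 2 > 0 → not met
2. equipment calibration 159 days ago vs limit 120 → not met
3. scaffold inspection 34 days ago vs limit 30 → not met
4. contractor registration certificate present → met
5. OSHA safety training 117 days ago vs limit 180 → met
6. condition 'performs work above three stories' holds; surety bond $35,000 < $45,000 → not met
7. licensed crane operators 4 ≥ 3 → met
8. condition 'handles asbestos abatement' holds; bonding capacity review 806 days ago vs limit 730 → not met
Not met: 1, 2, 3, 6, 8

1, 2, 3, 6, 8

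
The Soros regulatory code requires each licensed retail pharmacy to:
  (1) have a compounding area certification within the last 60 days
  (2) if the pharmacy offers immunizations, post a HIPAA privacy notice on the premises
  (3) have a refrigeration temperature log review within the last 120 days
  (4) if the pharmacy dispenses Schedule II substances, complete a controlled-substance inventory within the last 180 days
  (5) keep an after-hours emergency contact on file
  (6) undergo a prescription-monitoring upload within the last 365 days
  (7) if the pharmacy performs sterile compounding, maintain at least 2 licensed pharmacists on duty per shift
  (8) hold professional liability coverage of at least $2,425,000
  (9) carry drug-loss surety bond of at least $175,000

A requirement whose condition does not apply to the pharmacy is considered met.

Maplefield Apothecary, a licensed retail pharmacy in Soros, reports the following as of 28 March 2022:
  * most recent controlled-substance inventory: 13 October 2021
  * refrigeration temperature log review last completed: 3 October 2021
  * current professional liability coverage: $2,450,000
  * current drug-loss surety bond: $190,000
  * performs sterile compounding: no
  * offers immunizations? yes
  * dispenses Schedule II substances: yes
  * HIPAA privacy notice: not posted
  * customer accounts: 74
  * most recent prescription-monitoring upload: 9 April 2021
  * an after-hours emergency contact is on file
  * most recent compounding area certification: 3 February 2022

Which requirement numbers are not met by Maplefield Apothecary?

1. compounding area certification 53 days ago vs limit 60 → met
2. condition 'offers immunizations' holds; HIPAA privacy notice absent → not met
3. refrigeration temperature log review 176 days ago vs limit 120 → not met
4. condition 'dispenses Schedule II substances' holds; controlled-substance inventory 166 days ago vs limit 180 → met
5. after-hours emergency contact present → met
6. prescription-monitoring upload 353 days ago vs limit 365 → met
7. condition 'performs sterile compounding' does not hold → requirement n/a → met
8. professional liability coverage $2,450,000 ≥ $2,425,000 → met
9. drug-loss surety bond $190,000 ≥ $175,000 → met
Not met: 2, 3

2, 3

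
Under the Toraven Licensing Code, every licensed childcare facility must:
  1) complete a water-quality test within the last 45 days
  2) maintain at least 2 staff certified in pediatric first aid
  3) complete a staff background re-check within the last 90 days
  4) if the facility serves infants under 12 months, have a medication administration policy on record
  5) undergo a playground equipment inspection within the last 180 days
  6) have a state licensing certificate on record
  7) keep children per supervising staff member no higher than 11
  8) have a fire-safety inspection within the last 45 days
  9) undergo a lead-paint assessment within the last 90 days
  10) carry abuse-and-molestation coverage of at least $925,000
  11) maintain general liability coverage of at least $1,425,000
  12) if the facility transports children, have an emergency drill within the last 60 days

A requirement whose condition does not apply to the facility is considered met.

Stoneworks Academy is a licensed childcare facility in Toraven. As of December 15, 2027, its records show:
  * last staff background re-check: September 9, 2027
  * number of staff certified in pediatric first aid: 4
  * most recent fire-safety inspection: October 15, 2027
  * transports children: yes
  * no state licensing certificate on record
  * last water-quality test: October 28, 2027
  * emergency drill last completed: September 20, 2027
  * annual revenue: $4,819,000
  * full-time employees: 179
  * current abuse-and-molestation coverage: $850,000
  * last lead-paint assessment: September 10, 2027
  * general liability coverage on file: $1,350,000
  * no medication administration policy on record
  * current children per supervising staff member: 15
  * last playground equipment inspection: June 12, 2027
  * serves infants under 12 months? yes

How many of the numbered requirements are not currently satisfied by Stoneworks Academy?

11

1. water-quality test 48 days ago vs limit 45 → not met
2. staff certified in pediatric first aid 4 ≥ 2 → met
3. staff background re-check 97 days ago vs limit 90 → not met
4. condition 'serves infants under 12 months' holds; medication administration policy absent → not met
5. playground equipment inspection 186 days ago vs limit 180 → not met
6. state licensing certificate absent → not met
7. children per supervising staff member 15 > 11 → not met
8. fire-safety inspection 61 days ago vs limit 45 → not met
9. lead-paint assessment 96 days ago vs limit 90 → not met
10. abuse-and-molestation coverage $850,000 < $925,000 → not met
11. general liability coverage $1,350,000 < $1,425,000 → not met
12. condition 'transports children' holds; emergency drill 86 days ago vs limit 60 → not met
Not met: 11 of 12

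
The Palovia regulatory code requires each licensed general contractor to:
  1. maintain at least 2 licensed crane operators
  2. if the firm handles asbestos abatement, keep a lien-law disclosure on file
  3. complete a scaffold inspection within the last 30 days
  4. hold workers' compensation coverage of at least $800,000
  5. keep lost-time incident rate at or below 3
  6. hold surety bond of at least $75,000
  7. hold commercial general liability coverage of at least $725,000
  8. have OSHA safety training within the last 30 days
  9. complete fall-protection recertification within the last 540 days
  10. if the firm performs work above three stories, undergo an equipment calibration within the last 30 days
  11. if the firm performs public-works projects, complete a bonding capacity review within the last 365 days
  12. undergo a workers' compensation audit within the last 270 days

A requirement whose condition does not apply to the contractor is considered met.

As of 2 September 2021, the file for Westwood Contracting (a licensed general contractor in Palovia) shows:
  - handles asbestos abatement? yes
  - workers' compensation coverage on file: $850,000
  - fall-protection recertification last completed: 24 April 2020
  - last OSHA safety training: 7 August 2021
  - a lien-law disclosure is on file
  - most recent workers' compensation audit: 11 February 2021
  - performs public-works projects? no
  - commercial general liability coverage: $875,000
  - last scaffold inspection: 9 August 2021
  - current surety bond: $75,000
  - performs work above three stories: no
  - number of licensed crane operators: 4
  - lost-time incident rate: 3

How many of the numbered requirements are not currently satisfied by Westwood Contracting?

0

1. licensed crane operators 4 ≥ 2 → met
2. condition 'handles asbestos abatement' holds; lien-law disclosure present → met
3. scaffold inspection 24 days ago vs limit 30 → met
4. workers' compensation coverage $850,000 ≥ $800,000 → met
5. lost-time incident rate 3 ≤ 3 → met
6. surety bond $75,000 ≥ $75,000 → met
7. commercial general liability coverage $875,000 ≥ $725,000 → met
8. OSHA safety training 26 days ago vs limit 30 → met
9. fall-protection recertification 496 days ago vs limit 540 → met
10. condition 'performs work above three stories' does not hold → requirement n/a → met
11. condition 'performs public-works projects' does not hold → requirement n/a → met
12. workers' compensation audit 203 days ago vs limit 270 → met
Not met: 0 of 12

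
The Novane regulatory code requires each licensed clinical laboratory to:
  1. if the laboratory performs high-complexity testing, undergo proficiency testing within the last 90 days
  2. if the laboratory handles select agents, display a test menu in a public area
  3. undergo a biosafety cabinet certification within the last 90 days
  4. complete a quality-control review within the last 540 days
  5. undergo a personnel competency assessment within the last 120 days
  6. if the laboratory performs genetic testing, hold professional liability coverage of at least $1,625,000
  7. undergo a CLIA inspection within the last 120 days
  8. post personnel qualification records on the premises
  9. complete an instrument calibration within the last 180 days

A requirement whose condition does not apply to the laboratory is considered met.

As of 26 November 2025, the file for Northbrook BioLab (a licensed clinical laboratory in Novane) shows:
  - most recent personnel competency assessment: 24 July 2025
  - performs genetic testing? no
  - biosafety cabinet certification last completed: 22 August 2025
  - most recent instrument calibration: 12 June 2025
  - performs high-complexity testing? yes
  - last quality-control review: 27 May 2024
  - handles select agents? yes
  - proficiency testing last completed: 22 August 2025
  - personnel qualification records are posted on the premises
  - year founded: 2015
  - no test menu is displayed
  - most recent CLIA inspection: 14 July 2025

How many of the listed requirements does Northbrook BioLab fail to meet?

1. condition 'performs high-complexity testing' holds; proficiency testing 96 days ago vs limit 90 → not met
2. condition 'handles select agents' holds; test menu absent → not met
3. biosafety cabinet certification 96 days ago vs limit 90 → not met
4. quality-control review 548 days ago vs limit 540 → not met
5. personnel competency assessment 125 days ago vs limit 120 → not met
6. condition 'performs genetic testing' does not hold → requirement n/a → met
7. CLIA inspection 135 days ago vs limit 120 → not met
8. personnel qualification records present → met
9. instrument calibration 167 days ago vs limit 180 → met
Not met: 6 of 9

6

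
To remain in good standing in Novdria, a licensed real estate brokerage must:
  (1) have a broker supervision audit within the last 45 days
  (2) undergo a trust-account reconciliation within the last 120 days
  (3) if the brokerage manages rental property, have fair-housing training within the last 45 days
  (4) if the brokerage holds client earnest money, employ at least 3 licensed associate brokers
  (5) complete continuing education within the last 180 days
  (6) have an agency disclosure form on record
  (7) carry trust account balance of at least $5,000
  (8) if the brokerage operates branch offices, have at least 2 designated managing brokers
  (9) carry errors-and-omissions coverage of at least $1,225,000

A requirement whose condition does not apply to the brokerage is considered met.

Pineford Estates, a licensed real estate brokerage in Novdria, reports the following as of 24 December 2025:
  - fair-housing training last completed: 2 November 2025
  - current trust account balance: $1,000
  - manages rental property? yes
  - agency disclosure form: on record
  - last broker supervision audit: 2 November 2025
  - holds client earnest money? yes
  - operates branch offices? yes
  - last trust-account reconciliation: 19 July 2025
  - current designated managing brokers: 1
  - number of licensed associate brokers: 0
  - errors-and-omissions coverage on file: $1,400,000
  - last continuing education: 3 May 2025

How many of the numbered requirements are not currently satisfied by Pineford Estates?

7

1. broker supervision audit 52 days ago vs limit 45 → not met
2. trust-account reconciliation 158 days ago vs limit 120 → not met
3. condition 'manages rental property' holds; fair-housing training 52 days ago vs limit 45 → not met
4. condition 'holds client earnest money' holds; licensed associate brokers 0 < 3 → not met
5. continuing education 235 days ago vs limit 180 → not met
6. agency disclosure form present → met
7. trust account balance $1,000 < $5,000 → not met
8. condition 'operates branch offices' holds; designated managing brokers 1 < 2 → not met
9. errors-and-omissions coverage $1,400,000 ≥ $1,225,000 → met
Not met: 7 of 9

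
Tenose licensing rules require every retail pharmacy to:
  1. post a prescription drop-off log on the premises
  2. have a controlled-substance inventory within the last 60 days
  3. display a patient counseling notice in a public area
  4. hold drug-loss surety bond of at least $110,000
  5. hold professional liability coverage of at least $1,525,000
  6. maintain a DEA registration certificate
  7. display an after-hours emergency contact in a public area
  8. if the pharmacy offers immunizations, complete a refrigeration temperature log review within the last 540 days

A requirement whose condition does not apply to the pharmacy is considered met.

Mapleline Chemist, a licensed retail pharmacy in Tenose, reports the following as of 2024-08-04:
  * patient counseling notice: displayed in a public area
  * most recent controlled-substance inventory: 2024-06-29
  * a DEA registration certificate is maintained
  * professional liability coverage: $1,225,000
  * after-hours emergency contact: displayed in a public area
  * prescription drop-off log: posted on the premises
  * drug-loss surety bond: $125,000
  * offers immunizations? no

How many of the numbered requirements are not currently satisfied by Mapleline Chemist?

1. prescription drop-off log present → met
2. controlled-substance inventory 36 days ago vs limit 60 → met
3. patient counseling notice present → met
4. drug-loss surety bond $125,000 ≥ $110,000 → met
5. professional liability coverage $1,225,000 < $1,525,000 → not met
6. DEA registration certificate present → met
7. after-hours emergency contact present → met
8. condition 'offers immunizations' does not hold → requirement n/a → met
Not met: 1 of 8

1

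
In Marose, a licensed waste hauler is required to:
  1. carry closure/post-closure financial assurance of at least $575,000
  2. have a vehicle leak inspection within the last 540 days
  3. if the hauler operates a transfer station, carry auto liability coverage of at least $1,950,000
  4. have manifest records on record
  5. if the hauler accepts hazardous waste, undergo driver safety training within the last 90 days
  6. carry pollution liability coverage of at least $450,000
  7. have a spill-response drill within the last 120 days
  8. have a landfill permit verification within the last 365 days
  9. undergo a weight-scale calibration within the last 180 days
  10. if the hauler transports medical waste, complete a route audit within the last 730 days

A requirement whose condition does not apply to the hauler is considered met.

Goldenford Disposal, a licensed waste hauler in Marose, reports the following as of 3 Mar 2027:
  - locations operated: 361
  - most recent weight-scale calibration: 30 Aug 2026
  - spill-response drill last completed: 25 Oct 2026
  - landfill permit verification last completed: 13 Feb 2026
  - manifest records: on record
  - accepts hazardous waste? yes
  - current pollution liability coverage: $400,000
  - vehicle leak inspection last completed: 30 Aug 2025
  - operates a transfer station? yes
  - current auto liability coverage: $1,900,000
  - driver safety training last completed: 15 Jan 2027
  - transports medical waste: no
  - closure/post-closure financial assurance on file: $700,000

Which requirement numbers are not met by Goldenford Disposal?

1. closure/post-closure financial assurance $700,000 ≥ $575,000 → met
2. vehicle leak inspection 550 days ago vs limit 540 → not met
3. condition 'operates a transfer station' holds; auto liability coverage $1,900,000 < $1,950,000 → not met
4. manifest records present → met
5. condition 'accepts hazardous waste' holds; driver safety training 47 days ago vs limit 90 → met
6. pollution liability coverage $400,000 < $450,000 → not met
7. spill-response drill 129 days ago vs limit 120 → not met
8. landfill permit verification 383 days ago vs limit 365 → not met
9. weight-scale calibration 185 days ago vs limit 180 → not met
10. condition 'transports medical waste' does not hold → requirement n/a → met
Not met: 2, 3, 6, 7, 8, 9

2, 3, 6, 7, 8, 9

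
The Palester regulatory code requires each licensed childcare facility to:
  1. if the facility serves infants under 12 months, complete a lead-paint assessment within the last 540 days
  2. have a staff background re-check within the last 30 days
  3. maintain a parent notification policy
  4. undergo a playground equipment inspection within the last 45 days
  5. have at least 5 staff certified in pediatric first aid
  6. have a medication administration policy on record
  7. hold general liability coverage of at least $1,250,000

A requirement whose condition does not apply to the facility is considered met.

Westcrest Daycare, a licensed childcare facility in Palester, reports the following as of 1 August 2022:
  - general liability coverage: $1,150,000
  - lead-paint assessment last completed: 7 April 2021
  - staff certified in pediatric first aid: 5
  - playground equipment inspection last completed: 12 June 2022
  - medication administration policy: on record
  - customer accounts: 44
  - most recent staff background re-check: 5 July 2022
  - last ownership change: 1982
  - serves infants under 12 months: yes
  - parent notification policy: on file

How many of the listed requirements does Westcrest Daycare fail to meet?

1. condition 'serves infants under 12 months' holds; lead-paint assessment 481 days ago vs limit 540 → met
2. staff background re-check 27 days ago vs limit 30 → met
3. parent notification policy present → met
4. playground equipment inspection 50 days ago vs limit 45 → not met
5. staff certified in pediatric first aid 5 ≥ 5 → met
6. medication administration policy present → met
7. general liability coverage $1,150,000 < $1,250,000 → not met
Not met: 2 of 7

2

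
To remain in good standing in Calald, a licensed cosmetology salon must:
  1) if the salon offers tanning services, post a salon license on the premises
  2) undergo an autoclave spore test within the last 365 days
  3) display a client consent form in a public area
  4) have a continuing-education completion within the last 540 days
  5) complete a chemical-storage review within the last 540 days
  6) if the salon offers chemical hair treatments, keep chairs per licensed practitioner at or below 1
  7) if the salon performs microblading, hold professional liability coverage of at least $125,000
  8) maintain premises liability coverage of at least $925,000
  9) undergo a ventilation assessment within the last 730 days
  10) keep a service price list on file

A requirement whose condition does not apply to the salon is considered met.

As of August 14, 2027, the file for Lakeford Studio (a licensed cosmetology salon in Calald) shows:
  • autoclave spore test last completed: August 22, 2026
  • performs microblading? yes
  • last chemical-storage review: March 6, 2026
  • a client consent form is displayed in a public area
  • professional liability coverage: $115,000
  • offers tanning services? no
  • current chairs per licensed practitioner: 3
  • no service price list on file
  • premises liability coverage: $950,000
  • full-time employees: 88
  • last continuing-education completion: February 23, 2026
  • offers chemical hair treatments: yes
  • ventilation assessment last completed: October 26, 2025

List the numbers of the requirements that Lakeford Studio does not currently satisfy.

1. condition 'offers tanning services' does not hold → requirement n/a → met
2. autoclave spore test 357 days ago vs limit 365 → met
3. client consent form present → met
4. continuing-education completion 537 days ago vs limit 540 → met
5. chemical-storage review 526 days ago vs limit 540 → met
6. condition 'offers chemical hair treatments' holds; chairs per licensed practitioner 3 > 1 → not met
7. condition 'performs microblading' holds; professional liability coverage $115,000 < $125,000 → not met
8. premises liability coverage $950,000 ≥ $925,000 → met
9. ventilation assessment 657 days ago vs limit 730 → met
10. service price list absent → not met
Not met: 6, 7, 10

6, 7, 10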